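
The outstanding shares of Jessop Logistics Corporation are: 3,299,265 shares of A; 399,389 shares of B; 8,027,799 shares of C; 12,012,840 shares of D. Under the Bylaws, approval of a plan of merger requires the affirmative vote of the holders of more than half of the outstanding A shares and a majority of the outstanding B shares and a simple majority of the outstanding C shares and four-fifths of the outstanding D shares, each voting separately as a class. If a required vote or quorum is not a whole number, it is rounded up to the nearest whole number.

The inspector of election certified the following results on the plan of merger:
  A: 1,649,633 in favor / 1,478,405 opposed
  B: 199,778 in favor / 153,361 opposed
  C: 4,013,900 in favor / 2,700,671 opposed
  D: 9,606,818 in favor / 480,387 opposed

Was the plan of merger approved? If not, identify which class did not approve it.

Not approved — the D shares did not give the required vote.

A: a majority of 3299265 is 1649633; 1,649,633 required, 1,649,633 in favor — approved.
B: a majority of 399389 is 199695; 199,695 required, 199,778 in favor — approved.
C: a majority of 8027799 is 4013900; 4,013,900 required, 4,013,900 in favor — approved.
D: 4/5 of 12012840 = 9610272; 9,610,272 required, 9,606,818 in favor — not approved.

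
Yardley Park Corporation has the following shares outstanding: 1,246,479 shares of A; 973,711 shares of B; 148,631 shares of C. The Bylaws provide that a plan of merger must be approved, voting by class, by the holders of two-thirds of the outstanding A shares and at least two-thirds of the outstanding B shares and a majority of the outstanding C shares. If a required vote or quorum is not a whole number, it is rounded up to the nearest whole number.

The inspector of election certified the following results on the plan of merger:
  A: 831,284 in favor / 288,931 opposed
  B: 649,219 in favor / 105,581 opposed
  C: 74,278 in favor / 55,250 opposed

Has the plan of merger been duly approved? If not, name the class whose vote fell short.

A: 2/3 of 1246479 = 830986; 830,986 required, 831,284 in favor — approved.
B: 2/3 of 973711 = 649140.67, rounded up to 649141; 649,141 required, 649,219 in favor — approved.
C: a majority of 148631 is 74316; 74,316 required, 74,278 in favor — not approved.

Not approved — the C shares did not give the required vote.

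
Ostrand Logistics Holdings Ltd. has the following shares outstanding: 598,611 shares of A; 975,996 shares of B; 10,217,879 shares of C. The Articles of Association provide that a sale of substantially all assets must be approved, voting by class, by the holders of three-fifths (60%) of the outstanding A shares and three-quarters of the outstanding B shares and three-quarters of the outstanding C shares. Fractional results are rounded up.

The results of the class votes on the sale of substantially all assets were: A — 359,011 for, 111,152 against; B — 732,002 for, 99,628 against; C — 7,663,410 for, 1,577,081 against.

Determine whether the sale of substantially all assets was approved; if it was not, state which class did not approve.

A: 3/5 of 598611 = 359166.60, rounded up to 359167; 359,167 required, 359,011 in favor — not approved.
B: 3/4 of 975996 = 731997; 731,997 required, 732,002 in favor — approved.
C: 3/4 of 10217879 = 7663409.25, rounded up to 7663410; 7,663,410 required, 7,663,410 in favor — approved.

Not approved — the A shares did not give the required vote.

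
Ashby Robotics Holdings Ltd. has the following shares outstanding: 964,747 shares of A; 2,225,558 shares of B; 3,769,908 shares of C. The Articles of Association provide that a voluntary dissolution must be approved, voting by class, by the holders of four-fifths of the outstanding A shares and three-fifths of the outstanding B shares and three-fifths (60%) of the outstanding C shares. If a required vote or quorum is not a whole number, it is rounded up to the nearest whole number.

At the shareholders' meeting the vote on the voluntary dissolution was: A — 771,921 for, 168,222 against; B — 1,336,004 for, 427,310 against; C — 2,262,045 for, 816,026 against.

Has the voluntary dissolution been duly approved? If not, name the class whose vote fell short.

Approved — every class gave the required vote.

A: 4/5 of 964747 = 771797.60, rounded up to 771798; 771,798 required, 771,921 in favor — approved.
B: 3/5 of 2225558 = 1335334.80, rounded up to 1335335; 1,335,335 required, 1,336,004 in favor — approved.
C: 3/5 of 3769908 = 2261944.80, rounded up to 2261945; 2,261,945 required, 2,262,045 in favor — approved.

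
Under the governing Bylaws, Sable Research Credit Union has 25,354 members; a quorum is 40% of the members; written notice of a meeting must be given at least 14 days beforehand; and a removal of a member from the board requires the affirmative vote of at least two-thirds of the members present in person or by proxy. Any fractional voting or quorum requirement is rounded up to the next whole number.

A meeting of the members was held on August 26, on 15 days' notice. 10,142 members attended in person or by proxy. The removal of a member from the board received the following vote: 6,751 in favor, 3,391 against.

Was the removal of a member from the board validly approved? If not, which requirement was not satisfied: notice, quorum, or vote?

Invalid — vote requirement not satisfied.

Notice: 15 days given; 14 required. Satisfied.
Quorum: 40% of 25,354 = 10,141.60, rounded up to 10,142; 10,142 present. Satisfied.
Vote: requires two-thirds of those present (10,142); 2/3 of 10142 = 6761.33, rounded up to 6762, so 6,762 needed; 6,751 in favor. Not satisfied.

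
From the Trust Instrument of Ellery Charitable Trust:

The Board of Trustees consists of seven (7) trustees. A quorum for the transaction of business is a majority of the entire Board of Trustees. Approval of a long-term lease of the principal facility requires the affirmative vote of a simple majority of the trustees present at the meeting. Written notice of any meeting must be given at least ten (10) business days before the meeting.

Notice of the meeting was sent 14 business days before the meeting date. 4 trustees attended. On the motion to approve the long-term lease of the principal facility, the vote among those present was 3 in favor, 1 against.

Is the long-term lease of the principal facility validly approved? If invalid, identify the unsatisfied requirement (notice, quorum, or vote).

Valid — all requirements satisfied.

Notice: 14 business days given; 10 required (14 ≥ 10). Satisfied.
Quorum: 4 present; quorum is 4. Satisfied.
Vote: the long-term lease of the principal facility requires a majority of the trustees present (4). A majority of 4 is 3, so 3 affirmative votes are needed; 3 voted in favor. Satisfied.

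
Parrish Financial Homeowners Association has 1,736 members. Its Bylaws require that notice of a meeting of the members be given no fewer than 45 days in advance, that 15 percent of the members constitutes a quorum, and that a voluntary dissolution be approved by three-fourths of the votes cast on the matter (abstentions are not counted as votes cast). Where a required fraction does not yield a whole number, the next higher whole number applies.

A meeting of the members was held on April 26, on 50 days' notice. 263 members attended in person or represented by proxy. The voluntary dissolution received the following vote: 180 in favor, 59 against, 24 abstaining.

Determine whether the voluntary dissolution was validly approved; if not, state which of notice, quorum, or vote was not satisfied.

Notice: 50 days given; 45 required. Satisfied.
Quorum: 15% of 1,736 = 260.40, rounded up to 261; 263 present. Satisfied.
Vote: requires three-fourths of the votes cast (263 − 24 abstaining = 239); 3/4 of 239 = 179.25, rounded up to 180, so 180 needed; 180 in favor. Satisfied.

Valid — all requirements satisfied.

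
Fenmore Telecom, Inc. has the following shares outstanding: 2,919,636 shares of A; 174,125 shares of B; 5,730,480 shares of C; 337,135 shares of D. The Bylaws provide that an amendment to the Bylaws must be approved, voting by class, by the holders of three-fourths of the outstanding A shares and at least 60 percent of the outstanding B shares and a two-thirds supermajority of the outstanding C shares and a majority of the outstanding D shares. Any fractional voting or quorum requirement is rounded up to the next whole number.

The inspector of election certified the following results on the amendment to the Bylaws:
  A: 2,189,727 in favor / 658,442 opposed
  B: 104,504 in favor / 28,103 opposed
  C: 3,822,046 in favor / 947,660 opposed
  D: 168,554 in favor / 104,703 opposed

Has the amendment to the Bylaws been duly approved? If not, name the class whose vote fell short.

A: 3/4 of 2919636 = 2189727; 2,189,727 required, 2,189,727 in favor — approved.
B: 3/5 of 174125 = 104475; 104,475 required, 104,504 in favor — approved.
C: 2/3 of 5730480 = 3820320; 3,820,320 required, 3,822,046 in favor — approved.
D: a majority of 337135 is 168568; 168,568 required, 168,554 in favor — not approved.

Not approved — the D shares did not give the required vote.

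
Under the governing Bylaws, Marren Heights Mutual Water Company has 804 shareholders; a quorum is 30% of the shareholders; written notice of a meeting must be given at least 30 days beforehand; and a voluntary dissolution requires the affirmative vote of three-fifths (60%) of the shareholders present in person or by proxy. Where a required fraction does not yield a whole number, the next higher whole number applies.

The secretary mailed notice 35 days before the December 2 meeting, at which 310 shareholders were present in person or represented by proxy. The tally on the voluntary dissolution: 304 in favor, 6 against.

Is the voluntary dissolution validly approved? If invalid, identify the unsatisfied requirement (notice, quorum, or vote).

Valid — all requirements satisfied.

Notice: 35 days given; 30 required. Satisfied.
Quorum: 30% of 804 = 241.20, rounded up to 242; 310 present. Satisfied.
Vote: requires three-fifths of those present (310); 3/5 of 310 = 186, so 186 needed; 304 in favor. Satisfied.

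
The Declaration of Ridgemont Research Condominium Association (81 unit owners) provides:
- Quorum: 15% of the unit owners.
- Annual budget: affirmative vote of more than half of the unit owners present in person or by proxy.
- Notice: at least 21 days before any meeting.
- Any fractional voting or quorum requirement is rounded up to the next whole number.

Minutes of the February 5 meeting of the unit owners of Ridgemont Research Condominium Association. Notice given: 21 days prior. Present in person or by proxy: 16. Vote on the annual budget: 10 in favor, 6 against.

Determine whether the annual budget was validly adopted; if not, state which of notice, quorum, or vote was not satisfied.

Notice: 21 days given; 21 required. Satisfied.
Quorum: 15% of 81 = 12.15, rounded up to 13; 16 present. Satisfied.
Vote: requires a majority of those present (16); a majority of 16 is 9, so 9 needed; 10 in favor. Satisfied.

Valid — all requirements satisfied.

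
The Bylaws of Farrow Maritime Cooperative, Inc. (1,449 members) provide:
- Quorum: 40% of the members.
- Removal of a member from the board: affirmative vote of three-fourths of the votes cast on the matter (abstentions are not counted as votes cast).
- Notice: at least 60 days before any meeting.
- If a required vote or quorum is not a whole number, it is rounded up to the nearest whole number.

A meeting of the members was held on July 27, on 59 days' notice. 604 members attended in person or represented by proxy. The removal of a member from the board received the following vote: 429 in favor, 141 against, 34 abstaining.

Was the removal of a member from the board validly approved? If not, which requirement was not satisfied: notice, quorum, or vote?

Invalid — notice requirement not satisfied.

Notice: 59 days given; 60 required. Not satisfied.
Quorum: 40% of 1,449 = 579.60, rounded up to 580; 604 present. Satisfied.
Vote: requires three-fourths of the votes cast (604 − 34 abstaining = 570); 3/4 of 570 = 427.50, rounded up to 428, so 428 needed; 429 in favor. Satisfied.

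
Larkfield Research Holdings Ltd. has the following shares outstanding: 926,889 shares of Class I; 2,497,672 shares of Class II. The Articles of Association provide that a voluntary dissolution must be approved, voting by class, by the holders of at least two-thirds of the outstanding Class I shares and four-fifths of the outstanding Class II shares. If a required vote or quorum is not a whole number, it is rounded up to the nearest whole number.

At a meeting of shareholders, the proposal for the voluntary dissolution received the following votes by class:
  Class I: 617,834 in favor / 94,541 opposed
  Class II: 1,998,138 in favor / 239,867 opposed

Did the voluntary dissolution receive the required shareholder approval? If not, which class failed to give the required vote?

Not approved — the Class I shares did not give the required vote.

Class I: 2/3 of 926889 = 617926; 617,926 required, 617,834 in favor — not approved.
Class II: 4/5 of 2497672 = 1998137.60, rounded up to 1998138; 1,998,138 required, 1,998,138 in favor — approved.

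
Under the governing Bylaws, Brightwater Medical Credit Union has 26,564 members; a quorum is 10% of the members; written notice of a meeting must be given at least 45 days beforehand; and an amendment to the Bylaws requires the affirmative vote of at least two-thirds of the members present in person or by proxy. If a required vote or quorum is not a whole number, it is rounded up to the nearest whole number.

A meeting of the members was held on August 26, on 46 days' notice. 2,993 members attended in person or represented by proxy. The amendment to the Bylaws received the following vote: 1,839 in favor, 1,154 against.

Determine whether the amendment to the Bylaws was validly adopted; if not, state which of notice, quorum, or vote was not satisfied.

Invalid — vote requirement not satisfied.

Notice: 46 days given; 45 required. Satisfied.
Quorum: 10% of 26,564 = 2,656.40, rounded up to 2,657; 2,993 present. Satisfied.
Vote: requires two-thirds of those present (2,993); 2/3 of 2993 = 1995.33, rounded up to 1996, so 1,996 needed; 1,839 in favor. Not satisfied.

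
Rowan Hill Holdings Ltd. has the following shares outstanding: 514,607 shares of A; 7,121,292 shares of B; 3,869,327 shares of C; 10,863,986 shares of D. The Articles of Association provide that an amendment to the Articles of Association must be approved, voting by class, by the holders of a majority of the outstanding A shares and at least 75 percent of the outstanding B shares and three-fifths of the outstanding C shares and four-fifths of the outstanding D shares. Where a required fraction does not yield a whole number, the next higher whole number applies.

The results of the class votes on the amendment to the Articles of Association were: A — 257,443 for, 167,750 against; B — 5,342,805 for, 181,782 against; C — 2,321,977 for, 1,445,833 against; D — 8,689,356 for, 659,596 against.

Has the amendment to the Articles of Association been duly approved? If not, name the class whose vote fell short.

Not approved — the D shares did not give the required vote.

A: a majority of 514607 is 257304; 257,304 required, 257,443 in favor — approved.
B: 3/4 of 7121292 = 5340969; 5,340,969 required, 5,342,805 in favor — approved.
C: 3/5 of 3869327 = 2321596.20, rounded up to 2321597; 2,321,597 required, 2,321,977 in favor — approved.
D: 4/5 of 10863986 = 8691188.80, rounded up to 8691189; 8,691,189 required, 8,689,356 in favor — not approved.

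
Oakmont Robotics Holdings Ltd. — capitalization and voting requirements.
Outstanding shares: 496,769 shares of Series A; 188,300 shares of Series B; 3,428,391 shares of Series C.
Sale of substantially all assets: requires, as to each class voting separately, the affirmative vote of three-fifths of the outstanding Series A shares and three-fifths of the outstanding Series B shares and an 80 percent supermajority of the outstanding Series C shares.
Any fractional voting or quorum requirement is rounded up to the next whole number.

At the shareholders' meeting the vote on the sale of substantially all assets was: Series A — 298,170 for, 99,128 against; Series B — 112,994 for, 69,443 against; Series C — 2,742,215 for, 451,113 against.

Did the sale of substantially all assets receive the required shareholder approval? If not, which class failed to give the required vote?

Series A: 3/5 of 496769 = 298061.40, rounded up to 298062; 298,062 required, 298,170 in favor — approved.
Series B: 3/5 of 188300 = 112980; 112,980 required, 112,994 in favor — approved.
Series C: 4/5 of 3428391 = 2742712.80, rounded up to 2742713; 2,742,713 required, 2,742,215 in favor — not approved.

Not approved — the Series C shares did not give the required vote.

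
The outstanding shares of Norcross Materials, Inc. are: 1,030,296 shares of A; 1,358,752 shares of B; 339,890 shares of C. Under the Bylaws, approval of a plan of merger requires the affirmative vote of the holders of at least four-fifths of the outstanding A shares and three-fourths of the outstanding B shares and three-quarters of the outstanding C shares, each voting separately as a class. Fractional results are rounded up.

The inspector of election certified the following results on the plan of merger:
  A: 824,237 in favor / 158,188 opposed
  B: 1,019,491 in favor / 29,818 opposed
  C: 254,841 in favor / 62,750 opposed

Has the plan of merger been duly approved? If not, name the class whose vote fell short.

Not approved — the C shares did not give the required vote.

A: 4/5 of 1030296 = 824236.80, rounded up to 824237; 824,237 required, 824,237 in favor — approved.
B: 3/4 of 1358752 = 1019064; 1,019,064 required, 1,019,491 in favor — approved.
C: 3/4 of 339890 = 254917.50, rounded up to 254918; 254,918 required, 254,841 in favor — not approved.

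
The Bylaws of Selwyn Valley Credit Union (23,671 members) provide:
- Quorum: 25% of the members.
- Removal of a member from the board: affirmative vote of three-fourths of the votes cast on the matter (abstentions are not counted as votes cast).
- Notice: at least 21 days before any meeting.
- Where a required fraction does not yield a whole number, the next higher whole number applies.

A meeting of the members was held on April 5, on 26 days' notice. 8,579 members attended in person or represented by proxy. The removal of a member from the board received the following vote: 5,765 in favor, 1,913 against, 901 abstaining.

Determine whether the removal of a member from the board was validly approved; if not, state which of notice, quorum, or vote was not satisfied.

Notice: 26 days given; 21 required. Satisfied.
Quorum: 25% of 23,671 = 5,917.75, rounded up to 5,918; 8,579 present. Satisfied.
Vote: requires three-fourths of the votes cast (8,579 − 901 abstaining = 7,678); 3/4 of 7678 = 5758.50, rounded up to 5759, so 5,759 needed; 5,765 in favor. Satisfied.

Valid — all requirements satisfied.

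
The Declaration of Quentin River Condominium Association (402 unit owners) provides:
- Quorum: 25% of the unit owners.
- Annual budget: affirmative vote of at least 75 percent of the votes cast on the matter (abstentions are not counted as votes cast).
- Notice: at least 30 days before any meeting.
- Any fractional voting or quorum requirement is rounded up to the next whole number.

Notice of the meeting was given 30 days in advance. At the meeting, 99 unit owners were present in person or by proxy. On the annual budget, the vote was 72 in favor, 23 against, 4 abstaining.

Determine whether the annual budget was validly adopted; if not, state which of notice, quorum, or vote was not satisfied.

Notice: 30 days given; 30 required. Satisfied.
Quorum: 25% of 402 = 100.50, rounded up to 101; 99 present. Not satisfied.
Vote: requires three-fourths of the votes cast (99 − 4 abstaining = 95); 3/4 of 95 = 71.25, rounded up to 72, so 72 needed; 72 in favor. Satisfied.

Invalid — quorum requirement not satisfied.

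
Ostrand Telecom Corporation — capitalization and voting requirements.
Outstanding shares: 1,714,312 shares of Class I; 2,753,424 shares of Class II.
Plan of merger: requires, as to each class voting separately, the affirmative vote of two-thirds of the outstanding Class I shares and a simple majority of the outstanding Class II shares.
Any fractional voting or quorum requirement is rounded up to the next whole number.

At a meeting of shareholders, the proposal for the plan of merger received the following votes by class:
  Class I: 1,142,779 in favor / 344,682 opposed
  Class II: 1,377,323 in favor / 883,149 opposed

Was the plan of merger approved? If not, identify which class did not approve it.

Class I: 2/3 of 1714312 = 1142874.67, rounded up to 1142875; 1,142,875 required, 1,142,779 in favor — not approved.
Class II: a majority of 2753424 is 1376713; 1,376,713 required, 1,377,323 in favor — approved.

Not approved — the Class I shares did not give the required vote.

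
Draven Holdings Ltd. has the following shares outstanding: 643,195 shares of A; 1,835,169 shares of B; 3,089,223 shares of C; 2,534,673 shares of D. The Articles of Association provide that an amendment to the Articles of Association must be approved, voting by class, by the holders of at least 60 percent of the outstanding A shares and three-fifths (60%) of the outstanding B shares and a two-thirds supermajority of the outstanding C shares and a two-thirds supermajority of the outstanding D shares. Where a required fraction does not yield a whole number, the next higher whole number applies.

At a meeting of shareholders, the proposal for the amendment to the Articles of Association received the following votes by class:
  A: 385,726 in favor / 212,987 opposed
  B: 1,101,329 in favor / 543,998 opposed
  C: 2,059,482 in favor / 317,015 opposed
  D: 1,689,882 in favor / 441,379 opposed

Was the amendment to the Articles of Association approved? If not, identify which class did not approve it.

Not approved — the A shares did not give the required vote.

A: 3/5 of 643195 = 385917; 385,917 required, 385,726 in favor — not approved.
B: 3/5 of 1835169 = 1101101.40, rounded up to 1101102; 1,101,102 required, 1,101,329 in favor — approved.
C: 2/3 of 3089223 = 2059482; 2,059,482 required, 2,059,482 in favor — approved.
D: 2/3 of 2534673 = 1689782; 1,689,782 required, 1,689,882 in favor — approved.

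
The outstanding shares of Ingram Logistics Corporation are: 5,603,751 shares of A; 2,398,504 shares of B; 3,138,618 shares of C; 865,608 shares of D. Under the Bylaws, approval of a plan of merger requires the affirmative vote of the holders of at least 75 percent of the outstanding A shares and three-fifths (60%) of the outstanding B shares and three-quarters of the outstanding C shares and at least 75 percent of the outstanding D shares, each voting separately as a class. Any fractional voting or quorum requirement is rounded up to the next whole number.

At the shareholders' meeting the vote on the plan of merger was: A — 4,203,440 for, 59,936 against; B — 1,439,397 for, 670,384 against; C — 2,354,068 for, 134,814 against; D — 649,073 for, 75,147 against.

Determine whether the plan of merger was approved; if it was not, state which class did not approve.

Not approved — the D shares did not give the required vote.

A: 3/4 of 5603751 = 4202813.25, rounded up to 4202814; 4,202,814 required, 4,203,440 in favor — approved.
B: 3/5 of 2398504 = 1439102.40, rounded up to 1439103; 1,439,103 required, 1,439,397 in favor — approved.
C: 3/4 of 3138618 = 2353963.50, rounded up to 2353964; 2,353,964 required, 2,354,068 in favor — approved.
D: 3/4 of 865608 = 649206; 649,206 required, 649,073 in favor — not approved.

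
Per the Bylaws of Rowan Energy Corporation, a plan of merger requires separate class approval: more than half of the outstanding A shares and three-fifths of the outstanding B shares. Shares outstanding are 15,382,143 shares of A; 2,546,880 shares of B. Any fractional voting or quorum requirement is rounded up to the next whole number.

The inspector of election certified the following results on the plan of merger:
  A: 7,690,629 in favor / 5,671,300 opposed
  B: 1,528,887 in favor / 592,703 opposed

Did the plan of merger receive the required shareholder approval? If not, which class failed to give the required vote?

A: a majority of 15382143 is 7691072; 7,691,072 required, 7,690,629 in favor — not approved.
B: 3/5 of 2546880 = 1528128; 1,528,128 required, 1,528,887 in favor — approved.

Not approved — the A shares did not give the required vote.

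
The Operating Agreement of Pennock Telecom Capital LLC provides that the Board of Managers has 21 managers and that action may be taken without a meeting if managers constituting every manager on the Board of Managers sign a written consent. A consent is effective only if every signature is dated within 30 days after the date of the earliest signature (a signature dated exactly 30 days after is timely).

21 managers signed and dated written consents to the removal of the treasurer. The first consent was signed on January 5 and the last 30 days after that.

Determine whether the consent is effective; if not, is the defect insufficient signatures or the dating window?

Signatures required: every one of 21 — unanimous means all 21, so 21 needed; 21 signed. Sufficient.
Dating window: the latest signature is 30 days after the earliest; the limit is 30 days. Within the window.

Effective — both the signature and dating-window requirements are satisfied.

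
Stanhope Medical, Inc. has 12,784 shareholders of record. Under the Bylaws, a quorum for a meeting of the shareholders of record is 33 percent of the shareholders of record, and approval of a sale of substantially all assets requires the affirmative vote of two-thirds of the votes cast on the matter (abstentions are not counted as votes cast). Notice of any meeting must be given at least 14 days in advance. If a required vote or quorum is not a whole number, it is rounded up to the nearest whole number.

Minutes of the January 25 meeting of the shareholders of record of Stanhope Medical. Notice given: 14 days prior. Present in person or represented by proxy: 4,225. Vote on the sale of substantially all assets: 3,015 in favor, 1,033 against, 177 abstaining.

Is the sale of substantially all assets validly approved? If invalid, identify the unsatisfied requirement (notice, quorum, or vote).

Valid — all requirements satisfied.

Notice: 14 days given; 14 required. Satisfied.
Quorum: 33% of 12,784 = 4,218.72, rounded up to 4,219; 4,225 present. Satisfied.
Vote: requires two-thirds of the votes cast (4,225 − 177 abstaining = 4,048); 2/3 of 4048 = 2698.67, rounded up to 2699, so 2,699 needed; 3,015 in favor. Satisfied.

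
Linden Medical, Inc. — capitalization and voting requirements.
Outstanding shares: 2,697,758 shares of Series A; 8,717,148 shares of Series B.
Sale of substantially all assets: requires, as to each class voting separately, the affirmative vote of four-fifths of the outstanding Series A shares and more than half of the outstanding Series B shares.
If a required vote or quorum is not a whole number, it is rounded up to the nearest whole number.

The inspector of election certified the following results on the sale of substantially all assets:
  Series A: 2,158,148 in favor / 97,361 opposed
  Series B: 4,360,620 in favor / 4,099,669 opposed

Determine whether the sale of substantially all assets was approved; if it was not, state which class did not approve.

Series A: 4/5 of 2697758 = 2158206.40, rounded up to 2158207; 2,158,207 required, 2,158,148 in favor — not approved.
Series B: a majority of 8717148 is 4358575; 4,358,575 required, 4,360,620 in favor — approved.

Not approved — the Series A shares did not give the required vote.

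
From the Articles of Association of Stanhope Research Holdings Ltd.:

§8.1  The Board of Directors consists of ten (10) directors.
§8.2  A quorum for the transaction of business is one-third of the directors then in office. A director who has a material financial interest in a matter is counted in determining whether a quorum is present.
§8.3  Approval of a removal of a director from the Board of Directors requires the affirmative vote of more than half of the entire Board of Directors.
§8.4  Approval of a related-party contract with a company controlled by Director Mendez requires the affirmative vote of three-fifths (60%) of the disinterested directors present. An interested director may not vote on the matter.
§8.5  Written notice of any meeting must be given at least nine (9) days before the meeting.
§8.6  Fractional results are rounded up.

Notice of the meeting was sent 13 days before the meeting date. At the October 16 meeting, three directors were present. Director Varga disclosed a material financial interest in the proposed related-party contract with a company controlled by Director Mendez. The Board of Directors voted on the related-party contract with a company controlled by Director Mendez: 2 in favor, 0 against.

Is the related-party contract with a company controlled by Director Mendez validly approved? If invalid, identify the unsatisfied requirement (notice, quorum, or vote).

Invalid — quorum requirement not satisfied.

Notice: 13 days given; 9 required (13 ≥ 9). Satisfied.
Quorum: 3 present (interested directors count toward quorum); quorum is 4. Not satisfied.
Vote: the related-party contract with a company controlled by Director Mendez requires three-fifths of the disinterested directors present (3 − 1 = 2). 3/5 of 2 = 1.20, rounded up to 2, so 2 affirmative votes are needed; 2 voted in favor. Satisfied. (Moot — without a quorum no business can be validly transacted.)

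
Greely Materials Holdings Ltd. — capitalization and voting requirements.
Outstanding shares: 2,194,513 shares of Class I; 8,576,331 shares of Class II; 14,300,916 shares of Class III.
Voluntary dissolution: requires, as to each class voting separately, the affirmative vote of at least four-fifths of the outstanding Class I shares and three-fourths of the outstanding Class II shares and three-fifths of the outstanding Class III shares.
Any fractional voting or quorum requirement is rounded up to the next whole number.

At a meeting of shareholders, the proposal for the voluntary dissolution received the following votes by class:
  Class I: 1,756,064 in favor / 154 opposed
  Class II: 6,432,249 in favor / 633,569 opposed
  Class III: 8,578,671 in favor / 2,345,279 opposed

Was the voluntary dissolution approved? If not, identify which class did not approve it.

Not approved — the Class III shares did not give the required vote.

Class I: 4/5 of 2194513 = 1755610.40, rounded up to 1755611; 1,755,611 required, 1,756,064 in favor — approved.
Class II: 3/4 of 8576331 = 6432248.25, rounded up to 6432249; 6,432,249 required, 6,432,249 in favor — approved.
Class III: 3/5 of 14300916 = 8580549.60, rounded up to 8580550; 8,580,550 required, 8,578,671 in favor — not approved.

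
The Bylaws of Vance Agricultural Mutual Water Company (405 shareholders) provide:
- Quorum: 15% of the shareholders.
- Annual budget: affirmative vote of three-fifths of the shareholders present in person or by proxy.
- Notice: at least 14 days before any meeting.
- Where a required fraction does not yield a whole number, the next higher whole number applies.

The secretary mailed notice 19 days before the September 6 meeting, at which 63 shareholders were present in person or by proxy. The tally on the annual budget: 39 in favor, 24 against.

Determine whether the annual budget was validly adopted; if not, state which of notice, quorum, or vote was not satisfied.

Notice: 19 days given; 14 required. Satisfied.
Quorum: 15% of 405 = 60.75, rounded up to 61; 63 present. Satisfied.
Vote: requires three-fifths of those present (63); 3/5 of 63 = 37.80, rounded up to 38, so 38 needed; 39 in favor. Satisfied.

Valid — all requirements satisfied.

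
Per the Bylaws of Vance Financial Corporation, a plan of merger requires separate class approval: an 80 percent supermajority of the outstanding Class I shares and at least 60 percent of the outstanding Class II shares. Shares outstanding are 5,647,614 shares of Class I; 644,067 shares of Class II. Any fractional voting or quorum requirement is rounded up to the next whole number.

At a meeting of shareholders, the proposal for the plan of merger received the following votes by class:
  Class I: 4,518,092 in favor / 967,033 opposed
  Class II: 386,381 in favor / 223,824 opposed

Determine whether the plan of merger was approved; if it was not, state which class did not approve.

Not approved — the Class II shares did not give the required vote.

Class I: 4/5 of 5647614 = 4518091.20, rounded up to 4518092; 4,518,092 required, 4,518,092 in favor — approved.
Class II: 3/5 of 644067 = 386440.20, rounded up to 386441; 386,441 required, 386,381 in favor — not approved.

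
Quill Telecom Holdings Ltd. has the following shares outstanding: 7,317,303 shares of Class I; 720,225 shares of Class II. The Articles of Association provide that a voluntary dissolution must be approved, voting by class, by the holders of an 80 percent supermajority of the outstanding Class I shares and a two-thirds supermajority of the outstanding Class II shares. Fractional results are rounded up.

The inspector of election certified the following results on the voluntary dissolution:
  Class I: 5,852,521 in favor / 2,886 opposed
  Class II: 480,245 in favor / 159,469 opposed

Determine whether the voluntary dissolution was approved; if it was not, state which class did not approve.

Not approved — the Class I shares did not give the required vote.

Class I: 4/5 of 7317303 = 5853842.40, rounded up to 5853843; 5,853,843 required, 5,852,521 in favor — not approved.
Class II: 2/3 of 720225 = 480150; 480,150 required, 480,245 in favor — approved.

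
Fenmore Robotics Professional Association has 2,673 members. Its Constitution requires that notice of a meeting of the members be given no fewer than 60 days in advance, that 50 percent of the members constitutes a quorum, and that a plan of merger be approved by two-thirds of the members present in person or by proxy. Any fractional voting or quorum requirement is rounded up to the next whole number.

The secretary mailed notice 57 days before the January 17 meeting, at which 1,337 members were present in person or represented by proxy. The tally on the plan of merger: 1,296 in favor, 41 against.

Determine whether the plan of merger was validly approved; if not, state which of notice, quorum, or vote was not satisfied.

Invalid — notice requirement not satisfied.

Notice: 57 days given; 60 required. Not satisfied.
Quorum: 50% of 2,673 = 1,336.50, rounded up to 1,337; 1,337 present. Satisfied.
Vote: requires two-thirds of those present (1,337); 2/3 of 1337 = 891.33, rounded up to 892, so 892 needed; 1,296 in favor. Satisfied.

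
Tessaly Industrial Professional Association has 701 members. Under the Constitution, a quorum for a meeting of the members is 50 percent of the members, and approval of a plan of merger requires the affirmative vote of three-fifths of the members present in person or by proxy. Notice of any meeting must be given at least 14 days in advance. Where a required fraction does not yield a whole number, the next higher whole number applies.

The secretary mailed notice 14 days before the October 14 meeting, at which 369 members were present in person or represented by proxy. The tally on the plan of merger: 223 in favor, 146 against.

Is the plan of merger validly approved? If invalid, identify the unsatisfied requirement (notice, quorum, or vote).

Notice: 14 days given; 14 required. Satisfied.
Quorum: 50% of 701 = 350.50, rounded up to 351; 369 present. Satisfied.
Vote: requires three-fifths of those present (369); 3/5 of 369 = 221.40, rounded up to 222, so 222 needed; 223 in favor. Satisfied.

Valid — all requirements satisfied.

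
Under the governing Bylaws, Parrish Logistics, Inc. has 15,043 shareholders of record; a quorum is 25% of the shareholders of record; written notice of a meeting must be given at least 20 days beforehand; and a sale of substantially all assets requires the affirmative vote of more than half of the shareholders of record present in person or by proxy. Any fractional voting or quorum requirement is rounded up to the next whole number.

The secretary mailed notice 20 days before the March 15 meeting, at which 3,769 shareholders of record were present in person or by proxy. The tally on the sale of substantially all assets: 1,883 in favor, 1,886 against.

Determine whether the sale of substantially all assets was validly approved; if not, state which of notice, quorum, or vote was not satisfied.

Notice: 20 days given; 20 required. Satisfied.
Quorum: 25% of 15,043 = 3,760.75, rounded up to 3,761; 3,769 present. Satisfied.
Vote: requires a majority of those present (3,769); a majority of 3769 is 1885, so 1,885 needed; 1,883 in favor. Not satisfied.

Invalid — vote requirement not satisfied.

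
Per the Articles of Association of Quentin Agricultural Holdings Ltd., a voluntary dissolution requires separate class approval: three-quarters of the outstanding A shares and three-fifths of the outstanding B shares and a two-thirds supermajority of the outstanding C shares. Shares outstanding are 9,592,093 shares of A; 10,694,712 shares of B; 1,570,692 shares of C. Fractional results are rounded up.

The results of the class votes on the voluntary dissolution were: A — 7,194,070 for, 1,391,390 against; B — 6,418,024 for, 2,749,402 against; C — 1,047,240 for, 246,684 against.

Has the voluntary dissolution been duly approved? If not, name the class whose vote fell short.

Approved — every class gave the required vote.

A: 3/4 of 9592093 = 7194069.75, rounded up to 7194070; 7,194,070 required, 7,194,070 in favor — approved.
B: 3/5 of 10694712 = 6416827.20, rounded up to 6416828; 6,416,828 required, 6,418,024 in favor — approved.
C: 2/3 of 1570692 = 1047128; 1,047,128 required, 1,047,240 in favor — approved.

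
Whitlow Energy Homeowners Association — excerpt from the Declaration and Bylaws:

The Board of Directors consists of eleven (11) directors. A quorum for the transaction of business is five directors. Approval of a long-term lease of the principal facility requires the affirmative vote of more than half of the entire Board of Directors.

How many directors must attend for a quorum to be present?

5

The quorum is fixed at 5.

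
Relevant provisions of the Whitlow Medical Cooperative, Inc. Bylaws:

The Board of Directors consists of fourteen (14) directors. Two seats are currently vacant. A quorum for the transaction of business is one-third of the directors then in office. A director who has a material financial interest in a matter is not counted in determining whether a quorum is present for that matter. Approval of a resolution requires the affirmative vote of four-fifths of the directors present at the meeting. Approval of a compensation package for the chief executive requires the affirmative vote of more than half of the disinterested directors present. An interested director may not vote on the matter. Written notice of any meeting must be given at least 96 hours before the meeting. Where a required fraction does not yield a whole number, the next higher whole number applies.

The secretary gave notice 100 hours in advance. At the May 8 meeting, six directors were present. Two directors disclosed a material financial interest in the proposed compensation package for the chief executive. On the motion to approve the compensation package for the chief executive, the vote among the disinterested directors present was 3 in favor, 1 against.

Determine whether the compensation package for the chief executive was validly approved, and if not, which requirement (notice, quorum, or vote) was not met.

Valid — all requirements satisfied.

Notice: 100 hours given; 96 required (100 ≥ 96). Satisfied.
Quorum: 6 present, but the 2 interested directors do not count, leaving 4. Quorum is 4. Satisfied.
Vote: the compensation package for the chief executive requires a majority of the disinterested directors present (6 − 2 = 4). A majority of 4 is 3, so 3 affirmative votes are needed; 3 voted in favor. Satisfied.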